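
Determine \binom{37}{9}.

124403620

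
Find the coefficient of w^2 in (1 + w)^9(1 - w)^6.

-3

Coefficient of w^2 = Σ_{j} C(9,j)·1^j·C(6,2-j)·(-1)^(2-j) for j from 0 to 2.
= 15 + (-54) + 36 = -3.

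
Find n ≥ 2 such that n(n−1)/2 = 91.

n(n−1)/2 = 91 ⇒ n(n−1) = 182. Since 14·13 = 182, n = 14.

14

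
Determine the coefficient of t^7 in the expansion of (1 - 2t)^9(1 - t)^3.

-34848

Coefficient of t^7 = Σ_{j} C(9,j)·(-2)^j·C(3,7-j)·(-1)^(7-j) for j from 4 to 7.
= (-2016) + (-12096) + (-16128) + (-4608) = -34848.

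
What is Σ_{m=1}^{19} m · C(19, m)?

4980736

Differentiating (1+x)^19 and setting x=1: Σ m·C(19,m) = 19·2^18 = 4980736.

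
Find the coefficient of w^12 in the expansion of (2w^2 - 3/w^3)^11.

253440

General term: C(11,j)·(2w^2)^j·(-3/w^3)^(11-j), with w-exponent 2j − 3(11−j) = 5j − 33.
Set 5j − 33 = 12: j = 9.
C(11,9) = 55; 2^9 = 512; (-3)^2 = 9.
Coefficient = 55 · 512 · 9 = 253440.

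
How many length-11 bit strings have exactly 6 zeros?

462

Choose the 6 positions: C(11,6) = 462.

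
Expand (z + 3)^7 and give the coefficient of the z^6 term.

21

The general term is C(7,j)·(z)^j·(3)^(7-j); the z^6 term has j = 6.
C(7,6) = 7.
Coefficient = C(7,6) · 3^1 = 7 · 3 = 21.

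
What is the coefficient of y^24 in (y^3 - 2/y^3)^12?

General term: C(12,j)·(y^3)^j·(-2/y^3)^(12-j), with y-exponent 3j − 3(12−j) = 6j − 36.
Set 6j − 36 = 24: j = 10.
C(12,10) = 66; 1^10 = 1; (-2)^2 = 4.
Coefficient = 66 · 1 · 4 = 264.

264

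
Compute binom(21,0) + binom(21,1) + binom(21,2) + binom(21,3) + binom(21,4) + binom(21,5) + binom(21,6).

82160

1 + 21 + 210 + 1330 + 5985 + 20349 + 54264 = 82160.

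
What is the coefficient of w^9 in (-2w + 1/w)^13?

-159744

General term: C(13,j)·(-2w)^j·(1/w)^(13-j), with w-exponent 1j − 1(13−j) = 2j − 13.
Set 2j − 13 = 9: j = 11.
C(13,11) = 78; (-2)^11 = -2048; 1^2 = 1.
Coefficient = 78 · (-2048) · 1 = -159744.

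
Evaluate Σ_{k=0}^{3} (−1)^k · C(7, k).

-20

The partial alternating sum Σ_{k=0}^{3} (−1)^k C(7,k) = (−1)^3 C(6,3) = -20.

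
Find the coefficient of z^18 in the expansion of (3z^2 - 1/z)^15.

241805655

General term: C(15,j)·(3z^2)^j·(-1/z)^(15-j), with z-exponent 2j − 1(15−j) = 3j − 15.
Set 3j − 15 = 18: j = 11.
C(15,11) = 1365; 3^11 = 177147; (-1)^4 = 1.
Coefficient = 1365 · 177147 · 1 = 241805655.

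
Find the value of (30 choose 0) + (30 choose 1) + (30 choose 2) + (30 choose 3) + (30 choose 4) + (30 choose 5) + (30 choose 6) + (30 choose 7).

2804012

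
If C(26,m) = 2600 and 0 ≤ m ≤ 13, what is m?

C(26,m) increases on 0 ≤ m ≤ 13. C(26,2) = 325 and C(26,3) = 2600, so m = 3.

3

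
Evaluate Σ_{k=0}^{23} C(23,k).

8388608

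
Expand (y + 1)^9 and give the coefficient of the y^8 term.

The general term is C(9,j)·(y)^j·(1)^(9-j); the y^8 term has j = 8.
C(9,8) = 9.
Coefficient = C(9,8) = 9.

9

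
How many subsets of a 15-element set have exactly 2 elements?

Choose the 2 positions: C(15,2) = 105.

105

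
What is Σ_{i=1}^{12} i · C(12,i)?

24576

Differentiating (1+x)^12 and setting x=1: Σ i·C(12,i) = 12·2^11 = 24576.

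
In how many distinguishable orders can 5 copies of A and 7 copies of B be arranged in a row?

Choose positions for the A's: C(12,5) = 792.

792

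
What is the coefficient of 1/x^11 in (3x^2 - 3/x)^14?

-66961566

General term: C(14,j)·(3x^2)^j·(-3/x)^(14-j), with x-exponent 2j − 1(14−j) = 3j − 14.
Set 3j − 14 = -11: j = 1.
C(14,1) = 14; 3^1 = 3; (-3)^13 = -1594323.
Coefficient = 14 · 3 · (-1594323) = -66961566.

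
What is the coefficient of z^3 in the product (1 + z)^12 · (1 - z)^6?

-16

Coefficient of z^3 = Σ_{j} C(12,j)·1^j·C(6,3-j)·(-1)^(3-j) for j from 0 to 3.
= (-20) + 180 + (-396) + 220 = -16.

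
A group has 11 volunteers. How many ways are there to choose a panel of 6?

462

This is C(11,6) = 462.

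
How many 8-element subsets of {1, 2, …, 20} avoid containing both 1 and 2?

All 8-subsets: C(20,8) = 125970. Those containing both fixed elements: C(18,6) = 18564.
125970 − 18564 = 107406.

107406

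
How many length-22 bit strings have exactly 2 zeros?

Choose the 2 positions: C(22,2) = 231.

231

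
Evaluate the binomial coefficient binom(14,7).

3432

C(14,7) = (14·13·12·11·10·9·8) / 7! = 17297280 / 5040 = 3432.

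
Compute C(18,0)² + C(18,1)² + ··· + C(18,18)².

By Vandermonde's identity, Σ C(18,i)² = C(36,18) = 9075135300.

9075135300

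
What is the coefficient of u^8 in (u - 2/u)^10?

General term: C(10,j)·(u)^j·(-2/u)^(10-j), with u-exponent 1j − 1(10−j) = 2j − 10.
Set 2j − 10 = 8: j = 9.
C(10,9) = 10; 1^9 = 1; (-2)^1 = -2.
Coefficient = 10 · 1 · (-2) = -20.

-20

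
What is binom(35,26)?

70607460

C(35,26) = C(35,9) by symmetry.
C(35,9) = (35·34·33·32·31·30·29·28·27) / 9! = 25622035084800 / 362880 = 70607460.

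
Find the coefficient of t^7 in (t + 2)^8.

16

The general term is C(8,j)·(t)^j·(2)^(8-j); the t^7 term has j = 7.
C(8,7) = 8.
Coefficient = C(8,7) · 2^1 = 8 · 2 = 16.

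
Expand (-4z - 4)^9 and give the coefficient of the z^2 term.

-9437184

The general term is C(9,j)·(-4z)^j·(-4)^(9-j); the z^2 term has j = 2.
C(9,2) = 36.
Coefficient = C(9,2) · (-4)^2 · (-4)^7 = 36 · 16 · (-16384) = -9437184.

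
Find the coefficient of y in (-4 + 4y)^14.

The general term is C(14,j)·(-4)^j·(4y)^(14-j); the y^1 term has j = 13.
C(14,13) = 14.
Coefficient = C(14,13) · (-4)^13 · 4^1 = 14 · (-67108864) · 4 = -3758096384.

-3758096384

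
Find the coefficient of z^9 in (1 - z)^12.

The general term is C(12,j)·(1)^j·(-z)^(12-j); the z^9 term has j = 3.
C(12,3) = 220.
Coefficient = C(12,3) · (-1)^9 = 220 · (-1) = -220.

-220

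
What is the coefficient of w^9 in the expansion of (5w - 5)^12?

The general term is C(12,j)·(5w)^j·(-5)^(12-j); the w^9 term has j = 9.
C(12,9) = 220.
Coefficient = C(12,9) · 5^9 · (-5)^3 = 220 · 1953125 · (-125) = -53710937500.

-53710937500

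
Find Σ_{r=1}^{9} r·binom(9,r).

2304

Since r·C(9,r) = 9·C(8,r−1), the sum is 9·2^8 = 9·256 = 2304.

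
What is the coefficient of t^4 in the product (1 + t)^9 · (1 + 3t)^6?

Coefficient of t^4 = Σ_{j} C(9,j)·1^j·C(6,4-j)·3^(4-j) for j from 0 to 4.
= 1215 + 4860 + 4860 + 1512 + 126 = 12573.

12573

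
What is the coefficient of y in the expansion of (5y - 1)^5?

The general term is C(5,j)·(5y)^j·(-1)^(5-j); the y^1 term has j = 1.
C(5,1) = 5.
Coefficient = C(5,1) · 5^1 = 5 · 5 = 25.

25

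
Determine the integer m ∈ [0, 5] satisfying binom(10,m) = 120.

3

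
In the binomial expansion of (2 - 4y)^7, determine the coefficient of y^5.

-86016

The general term is C(7,j)·(2)^j·(-4y)^(7-j); the y^5 term has j = 2.
C(7,2) = 21.
Coefficient = C(7,2) · 2^2 · (-4)^5 = 21 · 4 · (-1024) = -86016.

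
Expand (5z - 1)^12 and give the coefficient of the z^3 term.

-27500

The general term is C(12,j)·(5z)^j·(-1)^(12-j); the z^3 term has j = 3.
C(12,3) = 220.
Coefficient = C(12,3) · 5^3 · (-1)^9 = 220 · 125 · (-1) = -27500.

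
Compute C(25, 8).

1081575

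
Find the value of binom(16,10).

8008

C(16,10) = C(16,6) by symmetry.
C(16,6) = (16·15·14·13·12·11) / 6! = 5765760 / 720 = 8008.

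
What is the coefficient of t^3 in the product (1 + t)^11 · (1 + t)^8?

969

(1 + t)^11(1 + t)^8 = (1 + t)^19, so the coefficient of t^3 is C(19,3)·1^3 = 969·1 = 969.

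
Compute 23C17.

C(23,17) = C(23,6) by symmetry.
C(23,6) = (23·22·21·20·19·18) / 6! = 72681840 / 720 = 100947.

100947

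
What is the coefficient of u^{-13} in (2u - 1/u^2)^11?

1320

General term: C(11,j)·(2u)^j·(-1/u^2)^(11-j), with u-exponent 1j − 2(11−j) = 3j − 22.
Set 3j − 22 = -13: j = 3.
C(11,3) = 165; 2^3 = 8; (-1)^8 = 1.
Coefficient = 165 · 8 · 1 = 1320.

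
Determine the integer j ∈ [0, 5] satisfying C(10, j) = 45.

2

C(10,j) increases on 0 ≤ j ≤ 5. C(10,1) = 10 and C(10,2) = 45, so j = 2.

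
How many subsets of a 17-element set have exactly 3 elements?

Choose the 3 positions: C(17,3) = 680.

680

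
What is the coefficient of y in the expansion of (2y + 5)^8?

1250000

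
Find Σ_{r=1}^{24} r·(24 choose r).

201326592

Differentiating (1+x)^24 and setting x=1: Σ r·C(24,r) = 24·2^23 = 201326592.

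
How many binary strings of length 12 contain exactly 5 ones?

792

Choose the 5 positions: C(12,5) = 792.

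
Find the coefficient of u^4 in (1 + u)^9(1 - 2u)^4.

46

Coefficient of u^4 = Σ_{j} C(9,j)·1^j·C(4,4-j)·(-2)^(4-j) for j from 0 to 4.
= 16 + (-288) + 864 + (-672) + 126 = 46.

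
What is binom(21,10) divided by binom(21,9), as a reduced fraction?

C(n,k+1)/C(n,k) = (n−k)/(k+1) = (21−9)/(9+1) = 12/10 = 6/5.

6/5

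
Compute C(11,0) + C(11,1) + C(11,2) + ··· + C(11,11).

2048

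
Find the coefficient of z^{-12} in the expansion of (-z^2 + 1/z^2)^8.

-8

General term: C(8,j)·(-z^2)^j·(1/z^2)^(8-j), with z-exponent 2j − 2(8−j) = 4j − 16.
Set 4j − 16 = -12: j = 1.
C(8,1) = 8; (-1)^1 = -1; 1^7 = 1.
Coefficient = 8 · (-1) · 1 = -8.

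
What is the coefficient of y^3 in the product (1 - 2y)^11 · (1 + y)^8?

Coefficient of y^3 = Σ_{j} C(11,j)·(-2)^j·C(8,3-j)·1^(3-j) for j from 0 to 3.
= 56 + (-616) + 1760 + (-1320) = -120.

-120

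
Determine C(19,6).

27132

C(19,6) = (19·18·17·16·15·14) / 6! = 19535040 / 720 = 27132.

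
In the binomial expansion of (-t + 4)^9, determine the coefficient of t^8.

36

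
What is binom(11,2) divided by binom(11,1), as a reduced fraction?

5

C(n,k+1)/C(n,k) = (n−k)/(k+1) = (11−1)/(1+1) = 10/2 = 5.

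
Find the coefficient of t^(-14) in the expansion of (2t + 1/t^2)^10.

180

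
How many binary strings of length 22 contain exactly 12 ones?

646646

Choose the 12 positions: C(22,12) = 646646.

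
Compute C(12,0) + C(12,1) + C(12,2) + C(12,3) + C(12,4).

1 + 12 + 66 + 220 + 495 = 794.

794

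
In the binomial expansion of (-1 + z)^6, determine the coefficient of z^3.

The general term is C(6,j)·(-1)^j·(z)^(6-j); the z^3 term has j = 3.
C(6,3) = 20.
Coefficient = C(6,3) · (-1)^3 = 20 · (-1) = -20.

-20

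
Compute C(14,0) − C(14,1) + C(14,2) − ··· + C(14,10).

The partial alternating sum Σ_{k=0}^{10} (−1)^k C(14,k) = (−1)^10 C(13,10) = 286.

286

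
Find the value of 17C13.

C(17,13) = C(17,4) by symmetry.
C(17,4) = (17·16·15·14) / 4! = 57120 / 24 = 2380.

2380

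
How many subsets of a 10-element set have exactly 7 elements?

120

Choose the 7 positions: C(10,7) = 120.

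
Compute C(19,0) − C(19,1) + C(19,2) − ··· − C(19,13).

-8568

The partial alternating sum Σ_{k=0}^{13} (−1)^k C(19,k) = (−1)^13 C(18,13) = -8568.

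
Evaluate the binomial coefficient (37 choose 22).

9364199760

C(37,22) = C(37,15) by symmetry.
C(37,15) = (37·36·35·34·33·32·31·30·29·28·27·26·25·24·23) / 15! = 12245324002983751680000 / 1307674368000 = 9364199760.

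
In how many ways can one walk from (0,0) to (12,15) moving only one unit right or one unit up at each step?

17383860

Each path is a sequence of 27 steps with 12 rights: C(27,12) = 17383860.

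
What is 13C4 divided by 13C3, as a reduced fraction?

5/2

C(n,k+1)/C(n,k) = (n−k)/(k+1) = (13−3)/(3+1) = 10/4 = 5/2.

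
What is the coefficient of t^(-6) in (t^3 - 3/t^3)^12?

-1732104

General term: C(12,j)·(t^3)^j·(-3/t^3)^(12-j), with t-exponent 3j − 3(12−j) = 6j − 36.
Set 6j − 36 = -6: j = 5.
C(12,5) = 792; 1^5 = 1; (-3)^7 = -2187.
Coefficient = 792 · 1 · (-2187) = -1732104.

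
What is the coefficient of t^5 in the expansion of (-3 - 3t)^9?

The general term is C(9,j)·(-3)^j·(-3t)^(9-j); the t^5 term has j = 4.
C(9,4) = 126.
Coefficient = C(9,4) · (-3)^4 · (-3)^5 = 126 · 81 · (-243) = -2480058.

-2480058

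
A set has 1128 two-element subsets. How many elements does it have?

48

n(n−1)/2 = 1128 ⇒ n(n−1) = 2256. Since 48·47 = 2256, n = 48.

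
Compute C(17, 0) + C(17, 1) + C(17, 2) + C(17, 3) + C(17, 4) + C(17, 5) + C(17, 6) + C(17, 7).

41226

1 + 17 + 136 + 680 + 2380 + 6188 + 12376 + 19448 = 41226.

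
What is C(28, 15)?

37442160

C(28,15) = C(28,13) by symmetry.
C(28,13) = (28·27·26·25·24·23·22·21·20·19·18·17·16) / 13! = 233153109116928000 / 6227020800 = 37442160.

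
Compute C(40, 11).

C(40,11) = (40·39·38·37·36·35·34·33·32·31·30) / 11! = 92279715720192000 / 39916800 = 2311801440.

2311801440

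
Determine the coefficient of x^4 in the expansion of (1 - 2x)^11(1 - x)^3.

Coefficient of x^4 = Σ_{j} C(11,j)·(-2)^j·C(3,4-j)·(-1)^(4-j) for j from 1 to 4.
= 22 + 660 + 3960 + 5280 = 9922.

9922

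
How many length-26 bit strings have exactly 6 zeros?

230230

Choose the 6 positions: C(26,6) = 230230.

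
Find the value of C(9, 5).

126

C(9,5) = C(9,4) by symmetry.
C(9,4) = (9·8·7·6) / 4! = 3024 / 24 = 126.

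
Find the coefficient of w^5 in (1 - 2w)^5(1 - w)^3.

-552

Coefficient of w^5 = Σ_{j} C(5,j)·(-2)^j·C(3,5-j)·(-1)^(5-j) for j from 2 to 5.
= (-40) + (-240) + (-240) + (-32) = -552.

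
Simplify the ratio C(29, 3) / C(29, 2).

9

C(n,k+1)/C(n,k) = (n−k)/(k+1) = (29−2)/(2+1) = 27/3 = 9.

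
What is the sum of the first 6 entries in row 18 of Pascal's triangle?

1 + 18 + 153 + 816 + 3060 + 8568 = 12616.

12616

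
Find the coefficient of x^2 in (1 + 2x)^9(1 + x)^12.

426

Coefficient of x^2 = Σ_{j} C(9,j)·2^j·C(12,2-j)·1^(2-j) for j from 0 to 2.
= 66 + 216 + 144 = 426.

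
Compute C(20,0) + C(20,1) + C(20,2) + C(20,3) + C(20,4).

6196

1 + 20 + 190 + 1140 + 4845 = 6196.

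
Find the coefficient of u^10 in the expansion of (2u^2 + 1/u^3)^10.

General term: C(10,j)·(2u^2)^j·(1/u^3)^(10-j), with u-exponent 2j − 3(10−j) = 5j − 30.
Set 5j − 30 = 10: j = 8.
C(10,8) = 45; 2^8 = 256; 1^2 = 1.
Coefficient = 45 · 256 · 1 = 11520.

11520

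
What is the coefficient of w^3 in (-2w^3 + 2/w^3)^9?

General term: C(9,j)·(-2w^3)^j·(2/w^3)^(9-j), with w-exponent 3j − 3(9−j) = 6j − 27.
Set 6j − 27 = 3: j = 5.
C(9,5) = 126; (-2)^5 = -32; 2^4 = 16.
Coefficient = 126 · (-32) · 16 = -64512.

-64512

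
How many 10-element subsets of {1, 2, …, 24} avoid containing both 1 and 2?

All 10-subsets: C(24,10) = 1961256. Those containing both fixed elements: C(22,8) = 319770.
1961256 − 319770 = 1641486.

1641486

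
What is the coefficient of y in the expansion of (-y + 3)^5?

-405

The general term is C(5,j)·(-y)^j·(3)^(5-j); the y^1 term has j = 1.
C(5,1) = 5.
Coefficient = C(5,1) · (-1)^1 · 3^4 = 5 · (-1) · 81 = -405.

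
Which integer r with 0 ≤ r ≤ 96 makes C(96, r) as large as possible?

C(96,r) is maximized at r = 96/2 = 48.

48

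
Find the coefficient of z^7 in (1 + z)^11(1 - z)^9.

-168

Coefficient of z^7 = Σ_{j} C(11,j)·1^j·C(9,7-j)·(-1)^(7-j) for j from 0 to 7.
= (-36) + 924 + (-6930) + 20790 + (-27720) + 16632 + (-4158) + 330 = -168.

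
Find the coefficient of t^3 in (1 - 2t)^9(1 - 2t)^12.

-10640

(1 - 2t)^9(1 - 2t)^12 = (1 - 2t)^21, so the coefficient of t^3 is C(21,3)·(-2)^3 = 1330·-8 = -10640.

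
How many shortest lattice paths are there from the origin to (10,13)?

Each path is a sequence of 23 steps with 10 rights: C(23,10) = 1144066.

1144066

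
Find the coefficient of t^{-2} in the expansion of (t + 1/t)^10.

210

General term: C(10,j)·(t)^j·(1/t)^(10-j), with t-exponent 1j − 1(10−j) = 2j − 10.
Set 2j − 10 = -2: j = 4.
C(10,4) = 210; 1^4 = 1; 1^6 = 1.
Coefficient = 210 · 1 · 1 = 210.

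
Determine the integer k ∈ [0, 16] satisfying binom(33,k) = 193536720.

11

C(33,k) increases on 0 ≤ k ≤ 16. C(33,10) = 92561040 and C(33,11) = 193536720, so k = 11.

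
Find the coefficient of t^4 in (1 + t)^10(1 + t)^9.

Coefficient of t^4 = Σ_{j} C(10,j)·C(9,4-j) for j from 0 to 4.
= 126 + 840 + 1620 + 1080 + 210 = 3876.

3876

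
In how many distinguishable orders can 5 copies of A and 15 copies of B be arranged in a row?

15504

Choose positions for the A's: C(20,5) = 15504.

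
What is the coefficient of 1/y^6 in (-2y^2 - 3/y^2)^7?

General term: C(7,j)·(-2y^2)^j·(-3/y^2)^(7-j), with y-exponent 2j − 2(7−j) = 4j − 14.
Set 4j − 14 = -6: j = 2.
C(7,2) = 21; (-2)^2 = 4; (-3)^5 = -243.
Coefficient = 21 · 4 · (-243) = -20412.

-20412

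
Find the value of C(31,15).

300540195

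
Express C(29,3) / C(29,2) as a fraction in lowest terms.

C(n,k+1)/C(n,k) = (n−k)/(k+1) = (29−2)/(2+1) = 27/3 = 9.

9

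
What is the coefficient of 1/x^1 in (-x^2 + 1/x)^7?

21

General term: C(7,j)·(-x^2)^j·(1/x)^(7-j), with x-exponent 2j − 1(7−j) = 3j − 7.
Set 3j − 7 = -1: j = 2.
C(7,2) = 21; (-1)^2 = 1; 1^5 = 1.
Coefficient = 21 · 1 · 1 = 21.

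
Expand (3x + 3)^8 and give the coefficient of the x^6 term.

The general term is C(8,j)·(3x)^j·(3)^(8-j); the x^6 term has j = 6.
C(8,6) = 28.
Coefficient = C(8,6) · 3^6 · 3^2 = 28 · 729 · 9 = 183708.

183708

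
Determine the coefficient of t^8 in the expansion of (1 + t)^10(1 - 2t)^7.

1285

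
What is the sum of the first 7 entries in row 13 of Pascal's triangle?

1 + 13 + 78 + 286 + 715 + 1287 + 1716 = 4096.

4096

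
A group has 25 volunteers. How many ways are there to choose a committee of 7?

This is C(25,7) = 480700.

480700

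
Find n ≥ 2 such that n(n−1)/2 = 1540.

n(n−1)/2 = 1540 ⇒ n(n−1) = 3080. Since 56·55 = 3080, n = 56.

56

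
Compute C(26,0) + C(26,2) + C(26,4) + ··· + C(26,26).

33554432

Even-i terms of row 26 sum to 2^25 = 33554432.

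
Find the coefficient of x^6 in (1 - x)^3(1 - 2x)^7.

Coefficient of x^6 = Σ_{j} C(3,j)·(-1)^j·C(7,6-j)·(-2)^(6-j) for j from 0 to 3.
= 448 + 2016 + 1680 + 280 = 4424.

4424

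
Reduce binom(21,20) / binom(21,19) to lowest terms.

1/10

C(n,k+1)/C(n,k) = (n−k)/(k+1) = (21−19)/(19+1) = 2/20 = 1/10.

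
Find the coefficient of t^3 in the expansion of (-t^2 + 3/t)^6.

-540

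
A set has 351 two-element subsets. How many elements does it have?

27

n(n−1)/2 = 351 ⇒ n(n−1) = 702. Since 27·26 = 702, n = 27.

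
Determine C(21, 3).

1330

C(21,3) = (21·20·19) / 3! = 7980 / 6 = 1330.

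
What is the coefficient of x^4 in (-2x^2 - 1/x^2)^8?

1792

General term: C(8,j)·(-2x^2)^j·(-1/x^2)^(8-j), with x-exponent 2j − 2(8−j) = 4j − 16.
Set 4j − 16 = 4: j = 5.
C(8,5) = 56; (-2)^5 = -32; (-1)^3 = -1.
Coefficient = 56 · (-32) · (-1) = 1792.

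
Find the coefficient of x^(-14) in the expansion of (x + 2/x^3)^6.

192

General term: C(6,j)·(x)^j·(2/x^3)^(6-j), with x-exponent 1j − 3(6−j) = 4j − 18.
Set 4j − 18 = -14: j = 1.
C(6,1) = 6; 1^1 = 1; 2^5 = 32.
Coefficient = 6 · 1 · 32 = 192.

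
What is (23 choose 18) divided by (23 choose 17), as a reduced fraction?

1/3

C(n,k+1)/C(n,k) = (n−k)/(k+1) = (23−17)/(17+1) = 6/18 = 1/3.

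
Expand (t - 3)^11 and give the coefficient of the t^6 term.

The general term is C(11,j)·(t)^j·(-3)^(11-j); the t^6 term has j = 6.
C(11,6) = 462.
Coefficient = C(11,6) · (-3)^5 = 462 · (-243) = -112266.

-112266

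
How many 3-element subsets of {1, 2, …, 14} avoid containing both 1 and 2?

352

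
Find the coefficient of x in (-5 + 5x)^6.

-93750

The general term is C(6,j)·(-5)^j·(5x)^(6-j); the x^1 term has j = 5.
C(6,5) = 6.
Coefficient = C(6,5) · (-5)^5 · 5^1 = 6 · (-3125) · 5 = -93750.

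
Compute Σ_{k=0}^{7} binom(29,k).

1 + 29 + 406 + 3654 + 23751 + 118755 + 475020 + 1560780 = 2182396.

2182396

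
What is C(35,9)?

70607460

C(35,9) = (35·34·33·32·31·30·29·28·27) / 9! = 25622035084800 / 362880 = 70607460.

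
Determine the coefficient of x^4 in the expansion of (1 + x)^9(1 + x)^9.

Coefficient of x^4 = Σ_{j} C(9,j)·C(9,4-j) for j from 0 to 4.
= 126 + 756 + 1296 + 756 + 126 = 3060.

3060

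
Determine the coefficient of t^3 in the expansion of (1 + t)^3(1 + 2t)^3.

63

Coefficient of t^3 = Σ_{j} C(3,j)·1^j·C(3,3-j)·2^(3-j) for j from 0 to 3.
= 8 + 36 + 18 + 1 = 63.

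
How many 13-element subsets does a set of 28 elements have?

C(28,13) = (28·27·26·25·24·23·22·21·20·19·18·17·16) / 13! = 233153109116928000 / 6227020800 = 37442160.

37442160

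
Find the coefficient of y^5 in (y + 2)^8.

The general term is C(8,j)·(y)^j·(2)^(8-j); the y^5 term has j = 5.
C(8,5) = 56.
Coefficient = C(8,5) · 2^3 = 56 · 8 = 448.

448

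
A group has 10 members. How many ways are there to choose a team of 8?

This is C(10,8) = 45.

45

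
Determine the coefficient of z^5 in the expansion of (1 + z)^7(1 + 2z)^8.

Coefficient of z^5 = Σ_{j} C(7,j)·1^j·C(8,5-j)·2^(5-j) for j from 0 to 5.
= 1792 + 7840 + 9408 + 3920 + 560 + 21 = 23541.

23541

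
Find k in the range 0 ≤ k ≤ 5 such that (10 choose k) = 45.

C(10,k) increases on 0 ≤ k ≤ 5. C(10,1) = 10 and C(10,2) = 45, so k = 2.

2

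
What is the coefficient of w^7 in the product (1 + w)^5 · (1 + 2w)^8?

Coefficient of w^7 = Σ_{j} C(5,j)·1^j·C(8,7-j)·2^(7-j) for j from 0 to 5.
= 1024 + 8960 + 17920 + 11200 + 2240 + 112 = 41456.

41456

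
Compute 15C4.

C(15,4) = (15·14·13·12) / 4! = 32760 / 24 = 1365.

1365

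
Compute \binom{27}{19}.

C(27,19) = C(27,8) by symmetry.
C(27,8) = (27·26·25·24·23·22·21·20) / 8! = 89513424000 / 40320 = 2220075.

2220075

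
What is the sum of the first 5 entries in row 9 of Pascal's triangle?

256

1 + 9 + 36 + 84 + 126 = 256.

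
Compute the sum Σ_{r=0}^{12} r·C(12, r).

Since r·C(12,r) = 12·C(11,r−1), the sum is 12·2^11 = 12·2048 = 24576.

24576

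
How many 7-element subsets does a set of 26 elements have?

657800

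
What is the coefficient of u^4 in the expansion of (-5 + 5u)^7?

The general term is C(7,j)·(-5)^j·(5u)^(7-j); the u^4 term has j = 3.
C(7,3) = 35.
Coefficient = C(7,3) · (-5)^3 · 5^4 = 35 · (-125) · 625 = -2734375.

-2734375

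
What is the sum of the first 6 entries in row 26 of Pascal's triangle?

1 + 26 + 325 + 2600 + 14950 + 65780 = 83682.

83682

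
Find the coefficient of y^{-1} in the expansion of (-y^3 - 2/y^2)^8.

1792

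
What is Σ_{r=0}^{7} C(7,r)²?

3432

By Vandermonde's identity, Σ C(7,r)² = C(14,7) = 3432.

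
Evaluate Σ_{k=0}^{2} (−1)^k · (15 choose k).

91

The partial alternating sum Σ_{k=0}^{2} (−1)^k C(15,k) = (−1)^2 C(14,2) = 91.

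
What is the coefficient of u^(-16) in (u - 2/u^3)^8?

General term: C(8,j)·(u)^j·(-2/u^3)^(8-j), with u-exponent 1j − 3(8−j) = 4j − 24.
Set 4j − 24 = -16: j = 2.
C(8,2) = 28; 1^2 = 1; (-2)^6 = 64.
Coefficient = 28 · 1 · 64 = 1792.

1792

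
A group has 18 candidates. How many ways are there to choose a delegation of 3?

This is C(18,3) = 816.

816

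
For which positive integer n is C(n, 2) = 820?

41

n(n−1)/2 = 820 ⇒ n(n−1) = 1640. Since 41·40 = 1640, n = 41.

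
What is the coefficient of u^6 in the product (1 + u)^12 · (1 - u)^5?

32

Coefficient of u^6 = Σ_{j} C(12,j)·1^j·C(5,6-j)·(-1)^(6-j) for j from 1 to 6.
= (-12) + 330 + (-2200) + 4950 + (-3960) + 924 = 32.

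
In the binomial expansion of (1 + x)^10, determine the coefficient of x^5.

252

The general term is C(10,j)·(1)^j·(x)^(10-j); the x^5 term has j = 5.
C(10,5) = 252.
Coefficient = C(10,5) = 252.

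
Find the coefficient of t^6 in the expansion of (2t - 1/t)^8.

-1024

General term: C(8,j)·(2t)^j·(-1/t)^(8-j), with t-exponent 1j − 1(8−j) = 2j − 8.
Set 2j − 8 = 6: j = 7.
C(8,7) = 8; 2^7 = 128; (-1)^1 = -1.
Coefficient = 8 · 128 · (-1) = -1024.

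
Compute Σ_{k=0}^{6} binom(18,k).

31180

1 + 18 + 153 + 816 + 3060 + 8568 + 18564 = 31180.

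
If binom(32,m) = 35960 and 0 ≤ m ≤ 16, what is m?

C(32,m) increases on 0 ≤ m ≤ 16. C(32,3) = 4960 and C(32,4) = 35960, so m = 4.

4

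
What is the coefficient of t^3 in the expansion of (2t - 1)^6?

The general term is C(6,j)·(2t)^j·(-1)^(6-j); the t^3 term has j = 3.
C(6,3) = 20.
Coefficient = C(6,3) · 2^3 · (-1)^3 = 20 · 8 · (-1) = -160.

-160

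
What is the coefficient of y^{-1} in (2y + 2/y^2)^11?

675840

General term: C(11,j)·(2y)^j·(2/y^2)^(11-j), with y-exponent 1j − 2(11−j) = 3j − 22.
Set 3j − 22 = -1: j = 7.
C(11,7) = 330; 2^7 = 128; 2^4 = 16.
Coefficient = 330 · 128 · 16 = 675840.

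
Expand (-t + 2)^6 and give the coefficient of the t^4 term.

60

The general term is C(6,j)·(-t)^j·(2)^(6-j); the t^4 term has j = 4.
C(6,4) = 15.
Coefficient = C(6,4) · 2^2 = 15 · 4 = 60.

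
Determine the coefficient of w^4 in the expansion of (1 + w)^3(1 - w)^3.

Coefficient of w^4 = Σ_{j} C(3,j)·1^j·C(3,4-j)·(-1)^(4-j) for j from 1 to 3.
= (-3) + 9 + (-3) = 3.

3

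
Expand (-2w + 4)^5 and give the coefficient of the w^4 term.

The general term is C(5,j)·(-2w)^j·(4)^(5-j); the w^4 term has j = 4.
C(5,4) = 5.
Coefficient = C(5,4) · (-2)^4 · 4^1 = 5 · 16 · 4 = 320.

320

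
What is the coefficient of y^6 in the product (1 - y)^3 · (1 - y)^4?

(1 - y)^3(1 - y)^4 = (1 - y)^7, so the coefficient of y^6 is C(7,6)·(-1)^6 = 7·1 = 7.

7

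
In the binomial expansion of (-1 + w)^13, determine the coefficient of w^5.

The general term is C(13,j)·(-1)^j·(w)^(13-j); the w^5 term has j = 8.
C(13,8) = 1287.
Coefficient = C(13,8) = 1287.

1287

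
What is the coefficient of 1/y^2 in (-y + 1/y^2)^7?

35

General term: C(7,j)·(-y)^j·(1/y^2)^(7-j), with y-exponent 1j − 2(7−j) = 3j − 14.
Set 3j − 14 = -2: j = 4.
C(7,4) = 35; (-1)^4 = 1; 1^3 = 1.
Coefficient = 35 · 1 · 1 = 35.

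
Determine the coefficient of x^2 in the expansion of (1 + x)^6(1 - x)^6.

Coefficient of x^2 = Σ_{j} C(6,j)·1^j·C(6,2-j)·(-1)^(2-j) for j from 0 to 2.
= 15 + (-36) + 15 = -6.

-6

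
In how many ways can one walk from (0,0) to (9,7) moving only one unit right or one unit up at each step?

Each path is a sequence of 16 steps with 9 rights: C(16,9) = 11440.

11440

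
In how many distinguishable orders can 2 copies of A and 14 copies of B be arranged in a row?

Choose positions for the A's: C(16,2) = 120.

120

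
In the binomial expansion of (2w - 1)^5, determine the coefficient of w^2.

-40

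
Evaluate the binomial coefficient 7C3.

35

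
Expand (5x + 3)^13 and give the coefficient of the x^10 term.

75410156250

The general term is C(13,j)·(5x)^j·(3)^(13-j); the x^10 term has j = 10.
C(13,10) = 286.
Coefficient = C(13,10) · 5^10 · 3^3 = 286 · 9765625 · 27 = 75410156250.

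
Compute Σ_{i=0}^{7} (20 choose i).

1 + 20 + 190 + 1140 + 4845 + 15504 + 38760 + 77520 = 137980.

137980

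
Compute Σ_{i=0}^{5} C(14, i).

3473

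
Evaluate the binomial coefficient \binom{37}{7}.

C(37,7) = (37·36·35·34·33·32·31) / 7! = 51889178880 / 5040 = 10295472.

10295472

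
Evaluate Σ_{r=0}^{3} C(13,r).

378

1 + 13 + 78 + 286 = 378.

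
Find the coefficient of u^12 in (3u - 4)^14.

773778096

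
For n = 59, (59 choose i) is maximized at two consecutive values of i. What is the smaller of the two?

29

For odd n = 59, C(59,i) peaks at i = (n−1)/2 and (n+1)/2; the smaller is 29.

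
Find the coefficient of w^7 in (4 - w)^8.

The general term is C(8,j)·(4)^j·(-w)^(8-j); the w^7 term has j = 1.
C(8,1) = 8.
Coefficient = C(8,1) · 4^1 · (-1)^7 = 8 · 4 · (-1) = -32.

-32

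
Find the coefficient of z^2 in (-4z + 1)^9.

The general term is C(9,j)·(-4z)^j·(1)^(9-j); the z^2 term has j = 2.
C(9,2) = 36.
Coefficient = C(9,2) · (-4)^2 = 36 · 16 = 576.

576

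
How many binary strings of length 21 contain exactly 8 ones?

Choose the 8 positions: C(21,8) = 203490.

203490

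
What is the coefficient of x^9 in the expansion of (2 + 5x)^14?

The general term is C(14,j)·(2)^j·(5x)^(14-j); the x^9 term has j = 5.
C(14,5) = 2002.
Coefficient = C(14,5) · 2^5 · 5^9 = 2002 · 32 · 1953125 = 125125000000.

125125000000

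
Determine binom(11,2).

55

C(11,2) = (11·10) / 2! = 110 / 2 = 55.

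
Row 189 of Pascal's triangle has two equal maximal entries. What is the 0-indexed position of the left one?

For odd n = 189, C(189,i) peaks at i = (n−1)/2 and (n+1)/2; the lesser is 94.

94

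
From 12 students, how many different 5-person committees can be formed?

This is C(12,5) = 792.

792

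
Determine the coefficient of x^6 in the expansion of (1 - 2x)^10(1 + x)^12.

Coefficient of x^6 = Σ_{j} C(10,j)·(-2)^j·C(12,6-j)·1^(6-j) for j from 0 to 6.
= 924 + (-15840) + 89100 + (-211200) + 221760 + (-96768) + 13440 = 1416.

1416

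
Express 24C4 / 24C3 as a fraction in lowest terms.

C(n,k+1)/C(n,k) = (n−k)/(k+1) = (24−3)/(3+1) = 21/4.

21/4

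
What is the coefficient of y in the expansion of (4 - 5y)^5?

-6400

The general term is C(5,j)·(4)^j·(-5y)^(5-j); the y^1 term has j = 4.
C(5,4) = 5.
Coefficient = C(5,4) · 4^4 · (-5)^1 = 5 · 256 · (-5) = -6400.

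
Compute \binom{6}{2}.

15

C(6,2) = (6·5) / 2! = 30 / 2 = 15.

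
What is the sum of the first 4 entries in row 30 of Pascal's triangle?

4526

1 + 30 + 435 + 4060 = 4526.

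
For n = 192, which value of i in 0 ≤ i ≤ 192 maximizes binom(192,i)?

C(192,i) is maximized at i = 192/2 = 96.

96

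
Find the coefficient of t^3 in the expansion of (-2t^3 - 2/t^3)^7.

General term: C(7,j)·(-2t^3)^j·(-2/t^3)^(7-j), with t-exponent 3j − 3(7−j) = 6j − 21.
Set 6j − 21 = 3: j = 4.
C(7,4) = 35; (-2)^4 = 16; (-2)^3 = -8.
Coefficient = 35 · 16 · (-8) = -4480.

-4480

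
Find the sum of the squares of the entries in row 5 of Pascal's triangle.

Σ C(5,j)² is the coefficient of x^5 in (1+x)^5(1+x)^5 = (1+x)^10, i.e. C(10,5) = 252.

252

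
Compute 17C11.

12376

C(17,11) = C(17,6) by symmetry.
C(17,6) = (17·16·15·14·13·12) / 6! = 8910720 / 720 = 12376.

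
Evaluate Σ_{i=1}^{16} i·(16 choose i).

Differentiating (1+x)^16 and setting x=1: Σ i·C(16,i) = 16·2^15 = 524288.

524288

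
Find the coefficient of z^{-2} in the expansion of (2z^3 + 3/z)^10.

General term: C(10,j)·(2z^3)^j·(3/z)^(10-j), with z-exponent 3j − 1(10−j) = 4j − 10.
Set 4j − 10 = -2: j = 2.
C(10,2) = 45; 2^2 = 4; 3^8 = 6561.
Coefficient = 45 · 4 · 6561 = 1180980.

1180980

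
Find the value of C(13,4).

715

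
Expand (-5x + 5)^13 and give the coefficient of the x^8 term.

1571044921875

The general term is C(13,j)·(-5x)^j·(5)^(13-j); the x^8 term has j = 8.
C(13,8) = 1287.
Coefficient = C(13,8) · (-5)^8 · 5^5 = 1287 · 390625 · 3125 = 1571044921875.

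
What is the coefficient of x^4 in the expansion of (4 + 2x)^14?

The general term is C(14,j)·(4)^j·(2x)^(14-j); the x^4 term has j = 10.
C(14,10) = 1001.
Coefficient = C(14,10) · 4^10 · 2^4 = 1001 · 1048576 · 16 = 16793993216.

16793993216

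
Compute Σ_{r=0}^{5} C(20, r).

21700

1 + 20 + 190 + 1140 + 4845 + 15504 = 21700.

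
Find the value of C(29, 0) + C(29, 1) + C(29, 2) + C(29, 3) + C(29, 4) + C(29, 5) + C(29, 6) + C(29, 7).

2182396

1 + 29 + 406 + 3654 + 23751 + 118755 + 475020 + 1560780 = 2182396.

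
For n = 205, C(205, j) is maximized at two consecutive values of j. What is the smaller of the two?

102

For odd n = 205, C(205,j) peaks at j = (n−1)/2 and (n+1)/2; the smaller is 102.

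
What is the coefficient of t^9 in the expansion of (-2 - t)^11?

The general term is C(11,j)·(-2)^j·(-t)^(11-j); the t^9 term has j = 2.
C(11,2) = 55.
Coefficient = C(11,2) · (-2)^2 · (-1)^9 = 55 · 4 · (-1) = -220.

-220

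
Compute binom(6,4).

C(6,4) = C(6,2) by symmetry.
C(6,2) = (6·5) / 2! = 30 / 2 = 15.

15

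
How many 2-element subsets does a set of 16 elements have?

C(16,2) = (16·15) / 2! = 240 / 2 = 120.

120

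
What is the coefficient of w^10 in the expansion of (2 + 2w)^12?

270336

The general term is C(12,j)·(2)^j·(2w)^(12-j); the w^10 term has j = 2.
C(12,2) = 66.
Coefficient = C(12,2) · 2^2 · 2^10 = 66 · 4 · 1024 = 270336.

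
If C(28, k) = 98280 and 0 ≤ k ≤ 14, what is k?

C(28,k) increases on 0 ≤ k ≤ 14. C(28,4) = 20475 and C(28,5) = 98280, so k = 5.

5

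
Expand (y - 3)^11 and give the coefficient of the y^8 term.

-4455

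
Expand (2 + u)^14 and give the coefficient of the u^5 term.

1025024

The general term is C(14,j)·(2)^j·(u)^(14-j); the u^5 term has j = 9.
C(14,9) = 2002.
Coefficient = C(14,9) · 2^9 = 2002 · 512 = 1025024.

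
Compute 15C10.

C(15,10) = C(15,5) by symmetry.
C(15,5) = (15·14·13·12·11) / 5! = 360360 / 120 = 3003.

3003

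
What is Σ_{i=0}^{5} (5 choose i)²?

252

By Vandermonde's identity, Σ C(5,i)² = C(10,5) = 252.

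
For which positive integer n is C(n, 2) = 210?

21

n(n−1)/2 = 210 ⇒ n(n−1) = 420. Since 21·20 = 420, n = 21.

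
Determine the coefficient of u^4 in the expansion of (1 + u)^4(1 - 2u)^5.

Coefficient of u^4 = Σ_{j} C(4,j)·1^j·C(5,4-j)·(-2)^(4-j) for j from 0 to 4.
= 80 + (-320) + 240 + (-40) + 1 = -39.

-39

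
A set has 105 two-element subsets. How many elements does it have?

n(n−1)/2 = 105 ⇒ n(n−1) = 210. Since 15·14 = 210, n = 15.

15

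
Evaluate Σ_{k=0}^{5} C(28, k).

122438

1 + 28 + 378 + 3276 + 20475 + 98280 = 122438.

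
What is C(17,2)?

C(17,2) = (17·16) / 2! = 272 / 2 = 136.

136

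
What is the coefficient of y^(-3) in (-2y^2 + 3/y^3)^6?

General term: C(6,j)·(-2y^2)^j·(3/y^3)^(6-j), with y-exponent 2j − 3(6−j) = 5j − 18.
Set 5j − 18 = -3: j = 3.
C(6,3) = 20; (-2)^3 = -8; 3^3 = 27.
Coefficient = 20 · (-8) · 27 = -4320.

-4320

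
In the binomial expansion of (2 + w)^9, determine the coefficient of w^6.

The general term is C(9,j)·(2)^j·(w)^(9-j); the w^6 term has j = 3.
C(9,3) = 84.
Coefficient = C(9,3) · 2^3 = 84 · 8 = 672.

672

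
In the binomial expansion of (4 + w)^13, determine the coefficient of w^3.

299892736

The general term is C(13,j)·(4)^j·(w)^(13-j); the w^3 term has j = 10.
C(13,10) = 286.
Coefficient = C(13,10) · 4^10 = 286 · 1048576 = 299892736.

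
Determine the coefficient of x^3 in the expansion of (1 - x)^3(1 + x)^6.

-8

Coefficient of x^3 = Σ_{j} C(3,j)·(-1)^j·C(6,3-j)·1^(3-j) for j from 0 to 3.
= 20 + (-45) + 18 + (-1) = -8.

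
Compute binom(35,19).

C(35,19) = C(35,16) by symmetry.
C(35,16) = (35·34·33·32·31·30·29·28·27·26·25·24·23·22·21·20) / 16! = 84945040381058457600000 / 20922789888000 = 4059928950.

4059928950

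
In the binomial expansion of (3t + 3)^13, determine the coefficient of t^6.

2735858268

The general term is C(13,j)·(3t)^j·(3)^(13-j); the t^6 term has j = 6.
C(13,6) = 1716.
Coefficient = C(13,6) · 3^6 · 3^7 = 1716 · 729 · 2187 = 2735858268.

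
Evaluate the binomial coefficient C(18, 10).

43758

C(18,10) = C(18,8) by symmetry.
C(18,8) = (18·17·16·15·14·13·12·11) / 8! = 1764322560 / 40320 = 43758.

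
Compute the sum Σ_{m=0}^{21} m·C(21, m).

Differentiating (1+x)^21 and setting x=1: Σ m·C(21,m) = 21·2^20 = 22020096.

22020096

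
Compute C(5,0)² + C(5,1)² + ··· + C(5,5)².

Σ C(5,r)² is the coefficient of x^5 in (1+x)^5(1+x)^5 = (1+x)^10, i.e. C(10,5) = 252.

252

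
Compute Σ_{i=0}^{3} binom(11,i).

232

1 + 11 + 55 + 165 = 232.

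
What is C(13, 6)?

C(13,6) = (13·12·11·10·9·8) / 6! = 1235520 / 720 = 1716.

1716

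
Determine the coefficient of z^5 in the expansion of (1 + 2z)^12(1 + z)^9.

185310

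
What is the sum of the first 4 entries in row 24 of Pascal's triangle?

2325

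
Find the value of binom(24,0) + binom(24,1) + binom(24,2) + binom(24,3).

2325

1 + 24 + 276 + 2024 = 2325.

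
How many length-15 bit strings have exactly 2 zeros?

105

Choose the 2 positions: C(15,2) = 105.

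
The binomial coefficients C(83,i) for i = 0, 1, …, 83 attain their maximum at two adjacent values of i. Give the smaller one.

For odd n = 83, C(83,i) peaks at i = (n−1)/2 and (n+1)/2; the smaller is 41.

41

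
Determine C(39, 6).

C(39,6) = (39·38·37·36·35·34) / 6! = 2349088560 / 720 = 3262623.

3262623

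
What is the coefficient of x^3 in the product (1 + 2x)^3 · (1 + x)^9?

Coefficient of x^3 = Σ_{j} C(3,j)·2^j·C(9,3-j)·1^(3-j) for j from 0 to 3.
= 84 + 216 + 108 + 8 = 416.

416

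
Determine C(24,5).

C(24,5) = (24·23·22·21·20) / 5! = 5100480 / 120 = 42504.

42504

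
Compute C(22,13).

497420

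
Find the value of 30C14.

145422675

C(30,14) = (30·29·28·27·26·25·24·23·22·21·20·19·18·17) / 14! = 12677700308232960000 / 87178291200 = 145422675.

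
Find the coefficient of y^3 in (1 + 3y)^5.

The general term is C(5,j)·(1)^j·(3y)^(5-j); the y^3 term has j = 2.
C(5,2) = 10.
Coefficient = C(5,2) · 3^3 = 10 · 27 = 270.

270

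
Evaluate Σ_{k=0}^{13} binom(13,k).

8192

The entries of row 13 sum to 2^13 = 8192.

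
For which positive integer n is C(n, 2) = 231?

22

n(n−1)/2 = 231 ⇒ n(n−1) = 462. Since 22·21 = 462, n = 22.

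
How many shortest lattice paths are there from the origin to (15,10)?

Each path is a sequence of 25 steps with 15 rights: C(25,15) = 3268760.

3268760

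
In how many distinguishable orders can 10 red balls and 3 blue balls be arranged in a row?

Choose positions for the red balls: C(13,10) = 286.

286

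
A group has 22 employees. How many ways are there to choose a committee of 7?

170544

This is C(22,7) = 170544.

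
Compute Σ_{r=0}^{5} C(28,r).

122438

1 + 28 + 378 + 3276 + 20475 + 98280 = 122438.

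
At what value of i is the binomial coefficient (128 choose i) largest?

C(128,i) is maximized at i = 128/2 = 64.

64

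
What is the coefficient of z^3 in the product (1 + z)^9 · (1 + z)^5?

364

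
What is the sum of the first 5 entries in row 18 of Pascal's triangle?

1 + 18 + 153 + 816 + 3060 = 4048.

4048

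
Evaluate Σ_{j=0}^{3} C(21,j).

1 + 21 + 210 + 1330 = 1562.

1562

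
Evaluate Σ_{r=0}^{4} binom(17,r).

1 + 17 + 136 + 680 + 2380 = 3214.

3214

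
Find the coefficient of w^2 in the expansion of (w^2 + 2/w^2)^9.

General term: C(9,j)·(w^2)^j·(2/w^2)^(9-j), with w-exponent 2j − 2(9−j) = 4j − 18.
Set 4j − 18 = 2: j = 5.
C(9,5) = 126; 1^5 = 1; 2^4 = 16.
Coefficient = 126 · 1 · 16 = 2016.

2016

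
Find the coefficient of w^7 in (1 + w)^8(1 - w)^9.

56

Coefficient of w^7 = Σ_{j} C(8,j)·1^j·C(9,7-j)·(-1)^(7-j) for j from 0 to 7.
= (-36) + 672 + (-3528) + 7056 + (-5880) + 2016 + (-252) + 8 = 56.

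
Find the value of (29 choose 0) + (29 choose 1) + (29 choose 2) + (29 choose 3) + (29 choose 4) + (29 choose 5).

1 + 29 + 406 + 3654 + 23751 + 118755 = 146596.

146596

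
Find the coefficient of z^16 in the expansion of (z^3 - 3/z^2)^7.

General term: C(7,j)·(z^3)^j·(-3/z^2)^(7-j), with z-exponent 3j − 2(7−j) = 5j − 14.
Set 5j − 14 = 16: j = 6.
C(7,6) = 7; 1^6 = 1; (-3)^1 = -3.
Coefficient = 7 · 1 · (-3) = -21.

-21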